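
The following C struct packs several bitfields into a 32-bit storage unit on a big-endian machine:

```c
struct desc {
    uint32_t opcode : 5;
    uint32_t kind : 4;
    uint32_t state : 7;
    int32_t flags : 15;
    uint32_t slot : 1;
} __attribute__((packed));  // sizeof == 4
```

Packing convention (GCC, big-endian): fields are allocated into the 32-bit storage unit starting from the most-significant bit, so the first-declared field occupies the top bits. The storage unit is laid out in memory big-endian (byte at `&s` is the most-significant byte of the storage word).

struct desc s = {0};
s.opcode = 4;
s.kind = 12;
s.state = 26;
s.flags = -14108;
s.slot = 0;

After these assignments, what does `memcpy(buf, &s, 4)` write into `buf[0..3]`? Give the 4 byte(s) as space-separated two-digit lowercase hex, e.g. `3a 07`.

opcode (5b) val=4 bits=0x4 at bit 27: 0x20000000
kind (4b) val=12 bits=0xc at bit 23: 0x26000000
state (7b) val=26 bits=0x1a at bit 16: 0x261a0000
flags (15b) val=-14108 bits=0x48e4 at bit 1: 0x261a91c8
slot (1b) val=0 bits=0x0 at bit 0: 0x261a91c8
word = 0x261a91c8 → big-endian bytes:
  [0]=0x26  [1]=0x1a  [2]=0x91  [3]=0xc8

26 1a 91 c8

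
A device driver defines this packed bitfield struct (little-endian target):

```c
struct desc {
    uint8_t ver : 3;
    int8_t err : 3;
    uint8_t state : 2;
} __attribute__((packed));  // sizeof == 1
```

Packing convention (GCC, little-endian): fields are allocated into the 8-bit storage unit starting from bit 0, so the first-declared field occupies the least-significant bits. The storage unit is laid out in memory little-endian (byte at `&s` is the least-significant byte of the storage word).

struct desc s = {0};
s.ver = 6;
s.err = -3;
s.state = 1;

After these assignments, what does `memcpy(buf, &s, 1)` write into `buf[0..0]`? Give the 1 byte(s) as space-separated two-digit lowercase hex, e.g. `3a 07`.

6e

ver (3b) val=6 bits=0x6 at bit 0: 0x06
err (3b) val=-3 bits=0x5 at bit 3: 0x2e
state (2b) val=1 bits=0x1 at bit 6: 0x6e
word = 0x6e → little-endian bytes:
  [0]=0x6e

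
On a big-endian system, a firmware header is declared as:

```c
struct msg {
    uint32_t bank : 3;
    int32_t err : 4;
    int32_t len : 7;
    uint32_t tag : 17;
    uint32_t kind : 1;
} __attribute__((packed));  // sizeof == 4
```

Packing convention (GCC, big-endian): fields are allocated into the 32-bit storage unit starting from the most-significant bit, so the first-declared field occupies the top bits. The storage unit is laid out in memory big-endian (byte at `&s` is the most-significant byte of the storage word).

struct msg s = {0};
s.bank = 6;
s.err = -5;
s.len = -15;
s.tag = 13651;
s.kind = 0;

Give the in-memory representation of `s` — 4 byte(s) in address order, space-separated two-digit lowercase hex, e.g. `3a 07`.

d7 c4 6a a6

[29+:3] bank=6 & 0x7 = 0x6; word=0xc0000000
[25+:4] err=-5 & 0xf = 0xb; word=0xd6000000
[18+:7] len=-15 & 0x7f = 0x71; word=0xd7c40000
[1+:17] tag=13651 & 0x1ffff = 0x3553; word=0xd7c46aa6
[0+:1] kind=0 & 0x1 = 0x0; word=0xd7c46aa6
word = 0xd7c46aa6 → big-endian bytes:
  [0]=0xd7  [1]=0xc4  [2]=0x6a  [3]=0xa6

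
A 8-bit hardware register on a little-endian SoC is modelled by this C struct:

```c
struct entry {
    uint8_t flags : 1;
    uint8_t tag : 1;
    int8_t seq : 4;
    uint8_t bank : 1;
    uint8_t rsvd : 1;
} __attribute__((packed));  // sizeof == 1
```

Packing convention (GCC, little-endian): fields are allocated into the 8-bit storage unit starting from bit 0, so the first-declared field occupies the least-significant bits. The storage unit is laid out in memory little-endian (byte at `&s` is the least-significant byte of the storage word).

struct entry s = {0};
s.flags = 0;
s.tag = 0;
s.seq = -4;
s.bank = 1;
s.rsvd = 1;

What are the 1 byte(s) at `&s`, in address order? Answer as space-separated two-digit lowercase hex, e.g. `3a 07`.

f0

flags (1b) val=0 bits=0x0 at bit 0: 0x00
tag (1b) val=0 bits=0x0 at bit 1: 0x00
seq (4b) val=-4 bits=0xc at bit 2: 0x30
bank (1b) val=1 bits=0x1 at bit 6: 0x70
rsvd (1b) val=1 bits=0x1 at bit 7: 0xf0
word = 0xf0 → little-endian bytes:
  [0]=0xf0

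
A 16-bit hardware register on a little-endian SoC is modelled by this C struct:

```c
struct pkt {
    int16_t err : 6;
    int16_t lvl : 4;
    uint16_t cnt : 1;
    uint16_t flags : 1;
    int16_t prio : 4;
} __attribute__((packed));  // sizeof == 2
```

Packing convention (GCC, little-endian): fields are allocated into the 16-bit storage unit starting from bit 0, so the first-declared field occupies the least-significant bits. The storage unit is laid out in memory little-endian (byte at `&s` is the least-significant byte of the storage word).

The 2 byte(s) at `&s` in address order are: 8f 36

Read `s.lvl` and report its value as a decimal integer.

[0]=0x8f [1]=0x36 (little-endian) → word 0x368f
err:6 @ bit 0 → (0x368f>>0)&0x3f = 0xf
lvl:4 @ bit 6 → (0x368f>>6)&0xf = 0xa  ←
cnt:1 @ bit 10 → (0x368f>>10)&0x1 = 0x1
flags:1 @ bit 11 → (0x368f>>11)&0x1 = 0x0
prio:4 @ bit 12 → (0x368f>>12)&0xf = 0x3
lvl signed 4b, MSB=1: 10 - 16 = -6

-6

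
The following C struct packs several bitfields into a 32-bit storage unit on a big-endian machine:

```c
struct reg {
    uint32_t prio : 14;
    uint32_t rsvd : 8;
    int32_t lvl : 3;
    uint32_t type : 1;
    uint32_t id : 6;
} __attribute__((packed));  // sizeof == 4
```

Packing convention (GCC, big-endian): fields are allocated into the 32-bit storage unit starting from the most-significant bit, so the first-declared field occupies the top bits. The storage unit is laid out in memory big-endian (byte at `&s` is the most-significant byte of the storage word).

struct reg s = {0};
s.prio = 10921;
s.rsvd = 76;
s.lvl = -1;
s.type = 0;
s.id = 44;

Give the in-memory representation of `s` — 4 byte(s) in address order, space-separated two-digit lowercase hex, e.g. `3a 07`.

aa a5 33 ac

[18+:14] prio=10921 & 0x3fff = 0x2aa9; word=0xaaa40000
[10+:8] rsvd=76 & 0xff = 0x4c; word=0xaaa53000
[7+:3] lvl=-1 & 0x7 = 0x7; word=0xaaa53380
[6+:1] type=0 & 0x1 = 0x0; word=0xaaa53380
[0+:6] id=44 & 0x3f = 0x2c; word=0xaaa533ac
word = 0xaaa533ac → big-endian bytes:
  [0]=0xaa  [1]=0xa5  [2]=0x33  [3]=0xac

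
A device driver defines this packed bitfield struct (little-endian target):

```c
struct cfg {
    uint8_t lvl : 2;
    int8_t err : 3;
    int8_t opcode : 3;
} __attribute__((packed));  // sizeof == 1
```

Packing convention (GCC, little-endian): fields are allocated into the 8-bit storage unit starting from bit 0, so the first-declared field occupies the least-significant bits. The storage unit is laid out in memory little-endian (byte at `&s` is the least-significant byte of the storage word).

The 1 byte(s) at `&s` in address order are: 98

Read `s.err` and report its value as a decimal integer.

-2

[0]=0x98 (little-endian) → word 0x98
lvl:2 @ bit 0 → (0x98>>0)&0x3 = 0x0
err:3 @ bit 2 → (0x98>>2)&0x7 = 0x6  ←
opcode:3 @ bit 5 → (0x98>>5)&0x7 = 0x4
err signed 3b, MSB=1: 6 - 8 = -2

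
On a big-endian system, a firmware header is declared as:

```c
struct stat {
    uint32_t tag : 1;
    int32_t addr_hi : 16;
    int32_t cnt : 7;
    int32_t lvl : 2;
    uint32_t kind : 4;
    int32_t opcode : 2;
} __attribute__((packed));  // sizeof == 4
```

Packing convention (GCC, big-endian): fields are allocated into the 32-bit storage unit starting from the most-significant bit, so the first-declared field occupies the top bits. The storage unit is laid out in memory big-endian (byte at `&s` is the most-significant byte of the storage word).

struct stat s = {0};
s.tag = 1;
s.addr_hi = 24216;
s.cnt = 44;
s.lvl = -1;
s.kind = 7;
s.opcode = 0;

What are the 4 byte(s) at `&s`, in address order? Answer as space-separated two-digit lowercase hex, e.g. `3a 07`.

af 4c 2c dc

[31+:1] tag=1 & 0x1 = 0x1; word=0x80000000
[15+:16] addr_hi=24216 & 0xffff = 0x5e98; word=0xaf4c0000
[8+:7] cnt=44 & 0x7f = 0x2c; word=0xaf4c2c00
[6+:2] lvl=-1 & 0x3 = 0x3; word=0xaf4c2cc0
[2+:4] kind=7 & 0xf = 0x7; word=0xaf4c2cdc
[0+:2] opcode=0 & 0x3 = 0x0; word=0xaf4c2cdc
word = 0xaf4c2cdc → big-endian bytes:
  [0]=0xaf  [1]=0x4c  [2]=0x2c  [3]=0xdc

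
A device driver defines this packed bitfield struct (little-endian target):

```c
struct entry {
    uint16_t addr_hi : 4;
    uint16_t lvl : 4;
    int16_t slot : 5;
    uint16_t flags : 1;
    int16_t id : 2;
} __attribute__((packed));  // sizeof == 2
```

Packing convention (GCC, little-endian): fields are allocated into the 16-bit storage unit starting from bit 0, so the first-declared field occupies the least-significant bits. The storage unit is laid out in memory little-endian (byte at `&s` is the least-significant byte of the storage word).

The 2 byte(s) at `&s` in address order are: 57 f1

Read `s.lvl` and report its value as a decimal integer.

[0]=0x57 [1]=0xf1 (little-endian) → word 0xf157
addr_hi [0+:4] = (word>>0) & 0xf = 7
lvl [4+:4] = (word>>4) & 0xf = 5  ←
slot [8+:5] = (word>>8) & 0x1f = 17
flags [13+:1] = (word>>13) & 0x1 = 1
id [14+:2] = (word>>14) & 0x3 = 3

5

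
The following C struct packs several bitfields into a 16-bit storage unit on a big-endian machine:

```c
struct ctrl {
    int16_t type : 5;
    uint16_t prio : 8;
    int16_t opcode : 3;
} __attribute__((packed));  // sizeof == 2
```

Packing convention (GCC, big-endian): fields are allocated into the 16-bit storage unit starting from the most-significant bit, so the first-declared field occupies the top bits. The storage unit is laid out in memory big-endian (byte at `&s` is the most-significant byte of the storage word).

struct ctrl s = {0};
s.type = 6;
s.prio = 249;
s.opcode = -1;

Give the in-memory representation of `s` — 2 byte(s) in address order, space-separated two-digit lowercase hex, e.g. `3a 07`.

[11+:5] type=6 & 0x1f = 0x6; word=0x3000
[3+:8] prio=249 & 0xff = 0xf9; word=0x37c8
[0+:3] opcode=-1 & 0x7 = 0x7; word=0x37cf
word = 0x37cf → big-endian bytes:
  [0]=0x37  [1]=0xcf

37 cf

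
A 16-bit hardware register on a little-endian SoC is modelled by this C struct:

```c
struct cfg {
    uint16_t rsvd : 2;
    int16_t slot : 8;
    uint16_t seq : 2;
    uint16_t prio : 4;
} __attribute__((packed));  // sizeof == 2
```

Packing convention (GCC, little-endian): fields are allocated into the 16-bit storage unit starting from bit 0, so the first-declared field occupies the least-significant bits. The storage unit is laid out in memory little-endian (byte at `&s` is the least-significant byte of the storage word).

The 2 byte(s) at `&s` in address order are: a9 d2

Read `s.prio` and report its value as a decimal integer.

13

[0]=0xa9 [1]=0xd2 (little-endian) → word 0xd2a9
rsvd:2 @ bit 0 → (0xd2a9>>0)&0x3 = 0x1
slot:8 @ bit 2 → (0xd2a9>>2)&0xff = 0xaa
seq:2 @ bit 10 → (0xd2a9>>10)&0x3 = 0x0
prio:4 @ bit 12 → (0xd2a9>>12)&0xf = 0xd  ←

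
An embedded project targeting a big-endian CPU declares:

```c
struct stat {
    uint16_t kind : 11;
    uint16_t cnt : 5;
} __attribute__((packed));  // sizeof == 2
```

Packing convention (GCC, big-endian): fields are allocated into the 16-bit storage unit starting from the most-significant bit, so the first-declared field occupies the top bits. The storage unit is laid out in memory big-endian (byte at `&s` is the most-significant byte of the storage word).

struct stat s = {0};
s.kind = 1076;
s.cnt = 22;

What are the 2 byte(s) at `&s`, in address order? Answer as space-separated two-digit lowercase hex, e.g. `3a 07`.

kind (11b) val=1076 bits=0x434 at bit 5: 0x8680
cnt (5b) val=22 bits=0x16 at bit 0: 0x8696
word = 0x8696 → big-endian bytes:
  [0]=0x86  [1]=0x96

86 96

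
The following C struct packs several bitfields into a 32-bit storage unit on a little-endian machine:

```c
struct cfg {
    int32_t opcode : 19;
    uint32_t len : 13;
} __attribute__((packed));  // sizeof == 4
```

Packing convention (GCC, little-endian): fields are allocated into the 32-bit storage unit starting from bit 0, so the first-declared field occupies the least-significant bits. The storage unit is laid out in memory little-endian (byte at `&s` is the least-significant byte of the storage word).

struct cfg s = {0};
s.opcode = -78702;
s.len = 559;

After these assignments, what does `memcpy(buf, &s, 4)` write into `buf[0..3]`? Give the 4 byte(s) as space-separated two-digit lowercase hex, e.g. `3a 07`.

opcode:19 = -78702 → 0x6cc92 << 0 → word 0x0006cc92
len:13 = 559 → 0x22f << 19 → word 0x117ecc92
word = 0x117ecc92 → little-endian bytes:
  [0]=0x92  [1]=0xcc  [2]=0x7e  [3]=0x11

92 cc 7e 11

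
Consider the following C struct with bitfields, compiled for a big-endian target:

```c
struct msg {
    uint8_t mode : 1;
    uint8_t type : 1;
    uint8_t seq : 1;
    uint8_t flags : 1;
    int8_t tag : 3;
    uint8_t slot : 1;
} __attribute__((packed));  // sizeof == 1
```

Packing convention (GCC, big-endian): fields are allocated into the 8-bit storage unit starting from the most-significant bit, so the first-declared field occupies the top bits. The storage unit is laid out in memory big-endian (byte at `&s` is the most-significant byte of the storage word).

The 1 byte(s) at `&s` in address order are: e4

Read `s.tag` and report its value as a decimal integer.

[0]=0xe4 (big-endian) → word 0xe4
mode [7+:1] = (word>>7) & 0x1 = 1
type [6+:1] = (word>>6) & 0x1 = 1
seq [5+:1] = (word>>5) & 0x1 = 1
flags [4+:1] = (word>>4) & 0x1 = 0
tag [1+:3] = (word>>1) & 0x7 = 2  ←
slot [0+:1] = (word>>0) & 0x1 = 0
tag signed 3b, MSB=0: value = 2

2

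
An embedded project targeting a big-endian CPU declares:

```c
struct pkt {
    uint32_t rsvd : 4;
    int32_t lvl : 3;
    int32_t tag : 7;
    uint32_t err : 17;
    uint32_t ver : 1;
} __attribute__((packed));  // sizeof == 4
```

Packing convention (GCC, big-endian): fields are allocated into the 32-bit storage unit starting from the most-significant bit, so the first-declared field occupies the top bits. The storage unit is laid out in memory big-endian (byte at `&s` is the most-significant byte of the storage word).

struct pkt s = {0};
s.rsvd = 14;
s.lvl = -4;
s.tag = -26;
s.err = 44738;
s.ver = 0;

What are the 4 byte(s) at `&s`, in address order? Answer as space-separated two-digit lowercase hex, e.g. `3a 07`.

rsvd (4b) val=14 bits=0xe at bit 28: 0xe0000000
lvl (3b) val=-4 bits=0x4 at bit 25: 0xe8000000
tag (7b) val=-26 bits=0x66 at bit 18: 0xe9980000
err (17b) val=44738 bits=0xaec2 at bit 1: 0xe9995d84
ver (1b) val=0 bits=0x0 at bit 0: 0xe9995d84
word = 0xe9995d84 → big-endian bytes:
  [0]=0xe9  [1]=0x99  [2]=0x5d  [3]=0x84

e9 99 5d 84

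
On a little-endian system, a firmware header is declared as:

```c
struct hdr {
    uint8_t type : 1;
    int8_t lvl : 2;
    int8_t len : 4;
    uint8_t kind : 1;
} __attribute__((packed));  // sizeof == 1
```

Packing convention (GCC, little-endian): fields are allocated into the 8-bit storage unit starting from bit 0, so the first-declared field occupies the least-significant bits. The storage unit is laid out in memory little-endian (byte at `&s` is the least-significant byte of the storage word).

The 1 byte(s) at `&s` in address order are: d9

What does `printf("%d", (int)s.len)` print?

-5

[0]=0xd9 (little-endian) → word 0xd9
type:1 @ bit 0 → (0xd9>>0)&0x1 = 0x1
lvl:2 @ bit 1 → (0xd9>>1)&0x3 = 0x0
len:4 @ bit 3 → (0xd9>>3)&0xf = 0xb  ←
kind:1 @ bit 7 → (0xd9>>7)&0x1 = 0x1
len signed 4b, MSB=1: 11 - 16 = -5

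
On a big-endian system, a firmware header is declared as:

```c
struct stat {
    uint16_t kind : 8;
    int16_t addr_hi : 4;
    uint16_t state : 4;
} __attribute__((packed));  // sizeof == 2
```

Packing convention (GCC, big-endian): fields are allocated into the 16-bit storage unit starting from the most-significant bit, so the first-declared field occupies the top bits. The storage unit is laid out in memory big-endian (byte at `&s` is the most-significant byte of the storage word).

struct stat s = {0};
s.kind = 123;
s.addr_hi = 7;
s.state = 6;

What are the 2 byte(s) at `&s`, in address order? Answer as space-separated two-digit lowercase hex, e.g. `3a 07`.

7b 76

kind (8b) val=123 bits=0x7b at bit 8: 0x7b00
addr_hi (4b) val=7 bits=0x7 at bit 4: 0x7b70
state (4b) val=6 bits=0x6 at bit 0: 0x7b76
word = 0x7b76 → big-endian bytes:
  [0]=0x7b  [1]=0x76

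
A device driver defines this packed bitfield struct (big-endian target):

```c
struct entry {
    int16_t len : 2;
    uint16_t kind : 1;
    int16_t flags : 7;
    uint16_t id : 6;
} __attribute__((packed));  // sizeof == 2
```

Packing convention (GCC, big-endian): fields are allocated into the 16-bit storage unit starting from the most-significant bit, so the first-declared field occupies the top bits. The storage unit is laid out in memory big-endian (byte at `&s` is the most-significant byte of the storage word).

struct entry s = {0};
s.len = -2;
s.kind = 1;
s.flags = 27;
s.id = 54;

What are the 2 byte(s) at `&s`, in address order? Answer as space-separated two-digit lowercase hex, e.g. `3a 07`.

a6 f6

len (2b) val=-2 bits=0x2 at bit 14: 0x8000
kind (1b) val=1 bits=0x1 at bit 13: 0xa000
flags (7b) val=27 bits=0x1b at bit 6: 0xa6c0
id (6b) val=54 bits=0x36 at bit 0: 0xa6f6
word = 0xa6f6 → big-endian bytes:
  [0]=0xa6  [1]=0xf6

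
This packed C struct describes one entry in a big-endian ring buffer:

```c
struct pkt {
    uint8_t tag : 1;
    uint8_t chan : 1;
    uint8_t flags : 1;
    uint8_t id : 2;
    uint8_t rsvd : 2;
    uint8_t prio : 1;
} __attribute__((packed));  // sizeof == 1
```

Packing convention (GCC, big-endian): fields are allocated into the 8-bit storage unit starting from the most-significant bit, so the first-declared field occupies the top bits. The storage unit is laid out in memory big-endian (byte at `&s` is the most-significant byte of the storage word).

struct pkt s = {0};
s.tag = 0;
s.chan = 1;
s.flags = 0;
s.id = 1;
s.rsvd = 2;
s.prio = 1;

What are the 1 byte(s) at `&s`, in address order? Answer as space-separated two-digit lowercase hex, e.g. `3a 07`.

[7+:1] tag=0 & 0x1 = 0x0; word=0x00
[6+:1] chan=1 & 0x1 = 0x1; word=0x40
[5+:1] flags=0 & 0x1 = 0x0; word=0x40
[3+:2] id=1 & 0x3 = 0x1; word=0x48
[1+:2] rsvd=2 & 0x3 = 0x2; word=0x4c
[0+:1] prio=1 & 0x1 = 0x1; word=0x4d
word = 0x4d → big-endian bytes:
  [0]=0x4d

4d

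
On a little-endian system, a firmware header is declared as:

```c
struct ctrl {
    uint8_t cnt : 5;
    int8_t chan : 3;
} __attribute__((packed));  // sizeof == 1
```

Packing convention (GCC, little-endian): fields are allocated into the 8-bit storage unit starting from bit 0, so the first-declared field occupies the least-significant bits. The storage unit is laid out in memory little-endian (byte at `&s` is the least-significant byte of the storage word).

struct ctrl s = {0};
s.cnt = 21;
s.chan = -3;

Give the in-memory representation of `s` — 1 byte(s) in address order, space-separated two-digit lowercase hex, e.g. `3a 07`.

b5

cnt:5 = 21 → 0x15 << 0 → word 0x15
chan:3 = -3 → 0x5 << 5 → word 0xb5
word = 0xb5 → little-endian bytes:
  [0]=0xb5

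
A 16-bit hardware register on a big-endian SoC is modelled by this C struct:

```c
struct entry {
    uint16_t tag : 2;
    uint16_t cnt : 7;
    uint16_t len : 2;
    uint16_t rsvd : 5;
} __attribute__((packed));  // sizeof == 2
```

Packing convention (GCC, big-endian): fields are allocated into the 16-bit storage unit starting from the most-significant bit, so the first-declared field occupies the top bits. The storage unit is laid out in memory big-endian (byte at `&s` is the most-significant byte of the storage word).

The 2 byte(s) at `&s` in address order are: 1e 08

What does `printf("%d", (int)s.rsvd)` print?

[0]=0x1e [1]=0x08 (big-endian) → word 0x1e08
tag [14+:2] = (word>>14) & 0x3 = 0
cnt [7+:7] = (word>>7) & 0x7f = 60
len [5+:2] = (word>>5) & 0x3 = 0
rsvd [0+:5] = (word>>0) & 0x1f = 8  ←

8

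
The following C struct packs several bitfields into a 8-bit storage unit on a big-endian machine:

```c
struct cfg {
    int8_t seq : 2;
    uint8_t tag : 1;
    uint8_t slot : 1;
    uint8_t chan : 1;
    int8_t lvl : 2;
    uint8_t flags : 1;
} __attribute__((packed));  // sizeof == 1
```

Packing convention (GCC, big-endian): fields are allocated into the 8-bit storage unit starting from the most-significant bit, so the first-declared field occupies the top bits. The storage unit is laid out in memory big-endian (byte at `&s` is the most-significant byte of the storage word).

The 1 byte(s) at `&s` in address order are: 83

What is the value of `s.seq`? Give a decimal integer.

-2

[0]=0x83 (big-endian) → word 0x83
seq [6+:2] = (word>>6) & 0x3 = 2  ←
tag [5+:1] = (word>>5) & 0x1 = 0
slot [4+:1] = (word>>4) & 0x1 = 0
chan [3+:1] = (word>>3) & 0x1 = 0
lvl [1+:2] = (word>>1) & 0x3 = 1
flags [0+:1] = (word>>0) & 0x1 = 1
seq signed 2b, MSB=1: 2 - 4 = -2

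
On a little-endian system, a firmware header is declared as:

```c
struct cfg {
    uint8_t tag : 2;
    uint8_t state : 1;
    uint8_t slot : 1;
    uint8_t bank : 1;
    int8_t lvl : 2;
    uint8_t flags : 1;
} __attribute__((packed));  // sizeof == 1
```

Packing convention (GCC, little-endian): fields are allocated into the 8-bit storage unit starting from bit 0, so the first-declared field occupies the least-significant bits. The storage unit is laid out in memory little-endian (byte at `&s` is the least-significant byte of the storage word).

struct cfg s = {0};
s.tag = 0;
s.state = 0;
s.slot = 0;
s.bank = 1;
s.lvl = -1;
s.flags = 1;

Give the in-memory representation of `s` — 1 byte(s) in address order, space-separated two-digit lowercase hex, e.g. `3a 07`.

tag:2 = 0 → 0x0 << 0 → word 0x00
state:1 = 0 → 0x0 << 2 → word 0x00
slot:1 = 0 → 0x0 << 3 → word 0x00
bank:1 = 1 → 0x1 << 4 → word 0x10
lvl:2 = -1 → 0x3 << 5 → word 0x70
flags:1 = 1 → 0x1 << 7 → word 0xf0
word = 0xf0 → little-endian bytes:
  [0]=0xf0

f0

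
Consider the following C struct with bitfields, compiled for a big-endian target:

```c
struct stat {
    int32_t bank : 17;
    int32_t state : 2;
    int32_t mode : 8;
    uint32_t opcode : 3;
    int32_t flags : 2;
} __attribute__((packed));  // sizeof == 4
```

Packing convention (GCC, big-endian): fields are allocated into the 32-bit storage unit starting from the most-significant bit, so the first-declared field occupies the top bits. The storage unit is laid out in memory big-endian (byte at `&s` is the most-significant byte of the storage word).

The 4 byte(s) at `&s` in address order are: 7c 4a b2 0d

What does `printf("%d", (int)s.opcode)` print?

[0]=0x7c [1]=0x4a [2]=0xb2 [3]=0x0d (big-endian) → word 0x7c4ab20d
bank [15+:17] = (word>>15) & 0x1ffff = 63637
state [13+:2] = (word>>13) & 0x3 = 1
mode [5+:8] = (word>>5) & 0xff = 144
opcode [2+:3] = (word>>2) & 0x7 = 3  ←
flags [0+:2] = (word>>0) & 0x3 = 1

3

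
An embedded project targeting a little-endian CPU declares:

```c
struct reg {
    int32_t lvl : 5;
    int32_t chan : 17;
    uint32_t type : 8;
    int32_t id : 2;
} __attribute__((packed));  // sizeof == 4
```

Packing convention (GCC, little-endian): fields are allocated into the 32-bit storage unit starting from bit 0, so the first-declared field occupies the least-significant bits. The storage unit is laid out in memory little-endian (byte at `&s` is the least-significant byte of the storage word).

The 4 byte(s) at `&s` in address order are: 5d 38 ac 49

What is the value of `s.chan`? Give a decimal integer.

[0]=0x5d [1]=0x38 [2]=0xac [3]=0x49 (little-endian) → word 0x49ac385d
lvl [0+:5] = (word>>0) & 0x1f = 29
chan [5+:17] = (word>>5) & 0x1ffff = 90562  ←
type [22+:8] = (word>>22) & 0xff = 38
id [30+:2] = (word>>30) & 0x3 = 1
chan signed 17b, MSB=1: 90562 - 131072 = -40510

-40510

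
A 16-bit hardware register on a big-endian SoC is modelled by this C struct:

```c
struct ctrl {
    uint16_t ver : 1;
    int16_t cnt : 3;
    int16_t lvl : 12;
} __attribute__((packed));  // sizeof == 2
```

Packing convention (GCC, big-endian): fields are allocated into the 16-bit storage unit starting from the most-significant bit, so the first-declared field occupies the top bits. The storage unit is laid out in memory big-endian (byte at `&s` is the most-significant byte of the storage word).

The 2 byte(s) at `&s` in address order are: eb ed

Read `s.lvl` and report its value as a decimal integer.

[0]=0xeb [1]=0xed (big-endian) → word 0xebed
ver [15+:1] = (word>>15) & 0x1 = 1
cnt [12+:3] = (word>>12) & 0x7 = 6
lvl [0+:12] = (word>>0) & 0xfff = 3053  ←
lvl signed 12b, MSB=1: 3053 - 4096 = -1043

-1043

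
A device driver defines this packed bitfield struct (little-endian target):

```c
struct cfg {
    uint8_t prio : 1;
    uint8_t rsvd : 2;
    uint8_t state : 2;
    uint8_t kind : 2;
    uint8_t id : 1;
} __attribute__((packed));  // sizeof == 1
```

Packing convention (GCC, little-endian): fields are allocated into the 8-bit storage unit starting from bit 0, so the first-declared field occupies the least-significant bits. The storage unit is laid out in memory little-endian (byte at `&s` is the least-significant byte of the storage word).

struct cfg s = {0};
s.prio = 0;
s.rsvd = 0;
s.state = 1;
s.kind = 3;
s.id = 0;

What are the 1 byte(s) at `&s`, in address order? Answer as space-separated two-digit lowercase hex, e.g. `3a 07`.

prio:1 = 0 → 0x0 << 0 → word 0x00
rsvd:2 = 0 → 0x0 << 1 → word 0x00
state:2 = 1 → 0x1 << 3 → word 0x08
kind:2 = 3 → 0x3 << 5 → word 0x68
id:1 = 0 → 0x0 << 7 → word 0x68
word = 0x68 → little-endian bytes:
  [0]=0x68

68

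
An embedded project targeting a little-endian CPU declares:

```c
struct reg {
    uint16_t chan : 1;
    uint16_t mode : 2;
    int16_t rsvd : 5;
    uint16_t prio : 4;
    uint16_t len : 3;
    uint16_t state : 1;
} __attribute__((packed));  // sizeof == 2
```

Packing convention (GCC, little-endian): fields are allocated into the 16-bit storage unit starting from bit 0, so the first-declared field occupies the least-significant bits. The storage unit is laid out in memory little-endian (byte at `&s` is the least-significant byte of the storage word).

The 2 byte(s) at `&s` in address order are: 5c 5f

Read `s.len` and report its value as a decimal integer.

[0]=0x5c [1]=0x5f (little-endian) → word 0x5f5c
chan [0+:1] = (word>>0) & 0x1 = 0
mode [1+:2] = (word>>1) & 0x3 = 2
rsvd [3+:5] = (word>>3) & 0x1f = 11
prio [8+:4] = (word>>8) & 0xf = 15
len [12+:3] = (word>>12) & 0x7 = 5  ←
state [15+:1] = (word>>15) & 0x1 = 0

5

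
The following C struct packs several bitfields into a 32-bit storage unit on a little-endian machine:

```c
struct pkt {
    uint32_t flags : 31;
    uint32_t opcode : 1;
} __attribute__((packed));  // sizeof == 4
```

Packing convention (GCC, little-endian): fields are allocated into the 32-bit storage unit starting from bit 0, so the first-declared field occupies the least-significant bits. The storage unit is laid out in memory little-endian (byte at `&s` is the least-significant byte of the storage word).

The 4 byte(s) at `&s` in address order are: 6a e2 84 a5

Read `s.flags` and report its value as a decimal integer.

[0]=0x6a [1]=0xe2 [2]=0x84 [3]=0xa5 (little-endian) → word 0xa584e26a
flags:31 @ bit 0 → (0xa584e26a>>0)&0x7fffffff = 0x2584e26a  ←
opcode:1 @ bit 31 → (0xa584e26a>>31)&0x1 = 0x1

629465706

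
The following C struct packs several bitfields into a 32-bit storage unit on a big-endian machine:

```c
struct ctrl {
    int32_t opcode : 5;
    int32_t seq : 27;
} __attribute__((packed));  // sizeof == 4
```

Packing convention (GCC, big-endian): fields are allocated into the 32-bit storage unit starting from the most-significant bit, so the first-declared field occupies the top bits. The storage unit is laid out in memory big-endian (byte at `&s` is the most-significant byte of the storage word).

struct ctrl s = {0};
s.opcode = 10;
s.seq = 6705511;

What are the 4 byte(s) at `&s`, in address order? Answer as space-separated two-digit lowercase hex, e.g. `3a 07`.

[27+:5] opcode=10 & 0x1f = 0xa; word=0x50000000
[0+:27] seq=6705511 & 0x7ffffff = 0x665167; word=0x50665167
word = 0x50665167 → big-endian bytes:
  [0]=0x50  [1]=0x66  [2]=0x51  [3]=0x67

50 66 51 67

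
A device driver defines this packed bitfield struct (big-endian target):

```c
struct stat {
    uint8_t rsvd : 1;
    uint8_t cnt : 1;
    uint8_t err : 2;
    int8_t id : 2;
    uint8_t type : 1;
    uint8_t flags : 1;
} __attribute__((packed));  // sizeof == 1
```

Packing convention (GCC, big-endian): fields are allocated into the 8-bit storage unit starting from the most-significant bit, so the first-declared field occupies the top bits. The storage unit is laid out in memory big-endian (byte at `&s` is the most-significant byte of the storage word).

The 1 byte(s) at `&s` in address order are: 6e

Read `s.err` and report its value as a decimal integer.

2

[0]=0x6e (big-endian) → word 0x6e
rsvd:1 @ bit 7 → (0x6e>>7)&0x1 = 0x0
cnt:1 @ bit 6 → (0x6e>>6)&0x1 = 0x1
err:2 @ bit 4 → (0x6e>>4)&0x3 = 0x2  ←
id:2 @ bit 2 → (0x6e>>2)&0x3 = 0x3
type:1 @ bit 1 → (0x6e>>1)&0x1 = 0x1
flags:1 @ bit 0 → (0x6e>>0)&0x1 = 0x0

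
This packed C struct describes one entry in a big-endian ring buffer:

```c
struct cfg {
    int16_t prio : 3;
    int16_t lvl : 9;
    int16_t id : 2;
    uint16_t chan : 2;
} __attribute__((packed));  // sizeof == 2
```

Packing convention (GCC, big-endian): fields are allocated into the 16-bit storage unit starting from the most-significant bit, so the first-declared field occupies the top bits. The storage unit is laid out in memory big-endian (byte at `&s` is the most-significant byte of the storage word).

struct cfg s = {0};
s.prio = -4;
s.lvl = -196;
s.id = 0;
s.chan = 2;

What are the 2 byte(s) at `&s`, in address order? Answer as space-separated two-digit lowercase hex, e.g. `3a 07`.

93 c2

[13+:3] prio=-4 & 0x7 = 0x4; word=0x8000
[4+:9] lvl=-196 & 0x1ff = 0x13c; word=0x93c0
[2+:2] id=0 & 0x3 = 0x0; word=0x93c0
[0+:2] chan=2 & 0x3 = 0x2; word=0x93c2
word = 0x93c2 → big-endian bytes:
  [0]=0x93  [1]=0xc2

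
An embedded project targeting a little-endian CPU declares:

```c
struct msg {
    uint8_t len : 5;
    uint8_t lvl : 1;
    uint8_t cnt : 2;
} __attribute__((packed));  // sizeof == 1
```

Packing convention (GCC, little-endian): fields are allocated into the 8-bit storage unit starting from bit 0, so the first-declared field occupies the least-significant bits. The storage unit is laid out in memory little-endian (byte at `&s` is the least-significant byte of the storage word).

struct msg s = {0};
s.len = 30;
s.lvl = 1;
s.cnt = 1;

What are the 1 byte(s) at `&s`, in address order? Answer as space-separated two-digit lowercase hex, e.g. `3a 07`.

[0+:5] len=30 & 0x1f = 0x1e; word=0x1e
[5+:1] lvl=1 & 0x1 = 0x1; word=0x3e
[6+:2] cnt=1 & 0x3 = 0x1; word=0x7e
word = 0x7e → little-endian bytes:
  [0]=0x7e

7e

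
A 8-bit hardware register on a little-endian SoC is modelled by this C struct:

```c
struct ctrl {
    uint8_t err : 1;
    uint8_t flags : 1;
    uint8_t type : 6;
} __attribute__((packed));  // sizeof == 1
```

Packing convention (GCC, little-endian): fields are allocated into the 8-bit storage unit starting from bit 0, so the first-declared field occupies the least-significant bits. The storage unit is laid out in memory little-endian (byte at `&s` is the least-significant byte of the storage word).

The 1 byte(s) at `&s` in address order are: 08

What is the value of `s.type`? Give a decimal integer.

2

[0]=0x08 (little-endian) → word 0x08
err:1 @ bit 0 → (0x08>>0)&0x1 = 0x0
flags:1 @ bit 1 → (0x08>>1)&0x1 = 0x0
type:6 @ bit 2 → (0x08>>2)&0x3f = 0x2  ←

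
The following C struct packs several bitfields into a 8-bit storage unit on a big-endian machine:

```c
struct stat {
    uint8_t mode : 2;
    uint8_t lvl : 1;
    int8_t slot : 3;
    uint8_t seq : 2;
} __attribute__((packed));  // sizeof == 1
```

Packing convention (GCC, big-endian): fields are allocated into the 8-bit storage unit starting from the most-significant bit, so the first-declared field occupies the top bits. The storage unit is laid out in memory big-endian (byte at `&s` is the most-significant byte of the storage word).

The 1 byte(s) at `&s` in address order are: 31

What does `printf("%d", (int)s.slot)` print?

[0]=0x31 (big-endian) → word 0x31
mode:2 @ bit 6 → (0x31>>6)&0x3 = 0x0
lvl:1 @ bit 5 → (0x31>>5)&0x1 = 0x1
slot:3 @ bit 2 → (0x31>>2)&0x7 = 0x4  ←
seq:2 @ bit 0 → (0x31>>0)&0x3 = 0x1
slot signed 3b, MSB=1: 4 - 8 = -4

-4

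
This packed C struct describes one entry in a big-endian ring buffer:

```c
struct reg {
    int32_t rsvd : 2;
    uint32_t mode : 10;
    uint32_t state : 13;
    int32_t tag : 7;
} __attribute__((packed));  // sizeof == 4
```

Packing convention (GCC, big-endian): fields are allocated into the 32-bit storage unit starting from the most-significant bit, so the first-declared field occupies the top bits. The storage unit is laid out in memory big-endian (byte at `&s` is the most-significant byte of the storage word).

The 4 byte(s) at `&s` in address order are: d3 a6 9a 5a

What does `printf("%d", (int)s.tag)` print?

[0]=0xd3 [1]=0xa6 [2]=0x9a [3]=0x5a (big-endian) → word 0xd3a69a5a
rsvd:2 @ bit 30 → (0xd3a69a5a>>30)&0x3 = 0x3
mode:10 @ bit 20 → (0xd3a69a5a>>20)&0x3ff = 0x13a
state:13 @ bit 7 → (0xd3a69a5a>>7)&0x1fff = 0xd34
tag:7 @ bit 0 → (0xd3a69a5a>>0)&0x7f = 0x5a  ←
tag signed 7b, MSB=1: 90 - 128 = -38

-38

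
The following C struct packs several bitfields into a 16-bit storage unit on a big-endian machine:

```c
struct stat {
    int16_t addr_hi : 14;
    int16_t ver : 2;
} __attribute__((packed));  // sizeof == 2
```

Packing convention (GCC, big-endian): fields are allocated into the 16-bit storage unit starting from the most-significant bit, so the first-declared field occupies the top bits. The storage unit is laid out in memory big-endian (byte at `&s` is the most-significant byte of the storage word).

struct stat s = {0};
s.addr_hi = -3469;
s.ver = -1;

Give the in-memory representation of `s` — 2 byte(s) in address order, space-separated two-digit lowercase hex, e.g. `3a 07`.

addr_hi:14 = -3469 → 0x3273 << 2 → word 0xc9cc
ver:2 = -1 → 0x3 << 0 → word 0xc9cf
word = 0xc9cf → big-endian bytes:
  [0]=0xc9  [1]=0xcf

c9 cf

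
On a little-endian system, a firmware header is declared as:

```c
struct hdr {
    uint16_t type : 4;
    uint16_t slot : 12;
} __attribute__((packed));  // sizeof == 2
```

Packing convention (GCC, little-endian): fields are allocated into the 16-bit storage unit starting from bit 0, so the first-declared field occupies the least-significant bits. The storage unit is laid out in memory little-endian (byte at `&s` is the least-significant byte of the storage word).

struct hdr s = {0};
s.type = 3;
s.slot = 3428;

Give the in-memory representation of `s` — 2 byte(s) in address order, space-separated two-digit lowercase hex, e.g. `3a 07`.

43 d6

type (4b) val=3 bits=0x3 at bit 0: 0x0003
slot (12b) val=3428 bits=0xd64 at bit 4: 0xd643
word = 0xd643 → little-endian bytes:
  [0]=0x43  [1]=0xd6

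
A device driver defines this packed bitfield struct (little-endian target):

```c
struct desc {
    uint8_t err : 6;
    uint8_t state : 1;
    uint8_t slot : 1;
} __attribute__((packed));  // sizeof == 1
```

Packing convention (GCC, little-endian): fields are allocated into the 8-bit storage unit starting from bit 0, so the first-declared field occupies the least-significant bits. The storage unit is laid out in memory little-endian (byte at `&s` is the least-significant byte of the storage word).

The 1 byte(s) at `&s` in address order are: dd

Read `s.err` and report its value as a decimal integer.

[0]=0xdd (little-endian) → word 0xdd
err:6 @ bit 0 → (0xdd>>0)&0x3f = 0x1d  ←
state:1 @ bit 6 → (0xdd>>6)&0x1 = 0x1
slot:1 @ bit 7 → (0xdd>>7)&0x1 = 0x1

29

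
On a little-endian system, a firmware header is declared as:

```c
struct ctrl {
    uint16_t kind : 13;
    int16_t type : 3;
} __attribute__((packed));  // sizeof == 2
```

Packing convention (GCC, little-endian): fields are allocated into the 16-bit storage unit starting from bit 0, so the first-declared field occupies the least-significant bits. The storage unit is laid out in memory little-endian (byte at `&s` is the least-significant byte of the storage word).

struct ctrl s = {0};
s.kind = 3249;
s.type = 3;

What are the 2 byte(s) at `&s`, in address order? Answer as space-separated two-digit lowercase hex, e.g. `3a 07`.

kind:13 = 3249 → 0xcb1 << 0 → word 0x0cb1
type:3 = 3 → 0x3 << 13 → word 0x6cb1
word = 0x6cb1 → little-endian bytes:
  [0]=0xb1  [1]=0x6c

b1 6c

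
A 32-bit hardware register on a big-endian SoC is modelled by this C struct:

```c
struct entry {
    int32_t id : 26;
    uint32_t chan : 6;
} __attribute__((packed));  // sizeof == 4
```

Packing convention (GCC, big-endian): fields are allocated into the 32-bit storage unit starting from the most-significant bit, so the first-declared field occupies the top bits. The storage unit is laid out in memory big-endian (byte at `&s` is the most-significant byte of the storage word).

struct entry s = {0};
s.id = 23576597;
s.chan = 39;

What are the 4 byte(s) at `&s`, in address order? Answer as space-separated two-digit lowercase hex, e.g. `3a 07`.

[6+:26] id=23576597 & 0x3ffffff = 0x167c015; word=0x59f00540
[0+:6] chan=39 & 0x3f = 0x27; word=0x59f00567
word = 0x59f00567 → big-endian bytes:
  [0]=0x59  [1]=0xf0  [2]=0x05  [3]=0x67

59 f0 05 67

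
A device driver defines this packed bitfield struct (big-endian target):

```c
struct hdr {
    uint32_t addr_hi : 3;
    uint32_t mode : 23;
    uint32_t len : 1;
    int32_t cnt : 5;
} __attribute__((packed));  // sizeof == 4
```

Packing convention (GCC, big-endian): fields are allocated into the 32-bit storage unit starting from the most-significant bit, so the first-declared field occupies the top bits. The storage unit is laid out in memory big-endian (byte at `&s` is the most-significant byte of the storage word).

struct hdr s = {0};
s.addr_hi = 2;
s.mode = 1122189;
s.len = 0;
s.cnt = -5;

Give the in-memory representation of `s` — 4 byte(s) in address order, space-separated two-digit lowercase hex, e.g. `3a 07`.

[29+:3] addr_hi=2 & 0x7 = 0x2; word=0x40000000
[6+:23] mode=1122189 & 0x7fffff = 0x111f8d; word=0x4447e340
[5+:1] len=0 & 0x1 = 0x0; word=0x4447e340
[0+:5] cnt=-5 & 0x1f = 0x1b; word=0x4447e35b
word = 0x4447e35b → big-endian bytes:
  [0]=0x44  [1]=0x47  [2]=0xe3  [3]=0x5b

44 47 e3 5b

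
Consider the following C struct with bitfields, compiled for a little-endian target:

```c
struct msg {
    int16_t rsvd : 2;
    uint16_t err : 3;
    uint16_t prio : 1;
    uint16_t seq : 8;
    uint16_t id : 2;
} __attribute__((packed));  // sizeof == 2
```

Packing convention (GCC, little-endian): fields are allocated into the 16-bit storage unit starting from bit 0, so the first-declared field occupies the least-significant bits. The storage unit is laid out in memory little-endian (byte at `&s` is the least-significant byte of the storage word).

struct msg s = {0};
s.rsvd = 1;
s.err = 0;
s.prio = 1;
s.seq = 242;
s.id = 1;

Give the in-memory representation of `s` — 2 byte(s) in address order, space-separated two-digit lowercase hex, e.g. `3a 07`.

[0+:2] rsvd=1 & 0x3 = 0x1; word=0x0001
[2+:3] err=0 & 0x7 = 0x0; word=0x0001
[5+:1] prio=1 & 0x1 = 0x1; word=0x0021
[6+:8] seq=242 & 0xff = 0xf2; word=0x3ca1
[14+:2] id=1 & 0x3 = 0x1; word=0x7ca1
word = 0x7ca1 → little-endian bytes:
  [0]=0xa1  [1]=0x7c

a1 7c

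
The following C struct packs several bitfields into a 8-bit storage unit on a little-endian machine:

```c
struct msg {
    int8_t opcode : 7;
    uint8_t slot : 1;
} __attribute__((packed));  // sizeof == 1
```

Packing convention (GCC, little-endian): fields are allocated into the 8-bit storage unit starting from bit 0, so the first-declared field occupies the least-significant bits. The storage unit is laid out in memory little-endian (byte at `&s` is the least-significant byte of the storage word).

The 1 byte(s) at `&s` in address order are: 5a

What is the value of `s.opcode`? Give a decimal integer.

-38

[0]=0x5a (little-endian) → word 0x5a
opcode:7 @ bit 0 → (0x5a>>0)&0x7f = 0x5a  ←
slot:1 @ bit 7 → (0x5a>>7)&0x1 = 0x0
opcode signed 7b, MSB=1: 90 - 128 = -38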